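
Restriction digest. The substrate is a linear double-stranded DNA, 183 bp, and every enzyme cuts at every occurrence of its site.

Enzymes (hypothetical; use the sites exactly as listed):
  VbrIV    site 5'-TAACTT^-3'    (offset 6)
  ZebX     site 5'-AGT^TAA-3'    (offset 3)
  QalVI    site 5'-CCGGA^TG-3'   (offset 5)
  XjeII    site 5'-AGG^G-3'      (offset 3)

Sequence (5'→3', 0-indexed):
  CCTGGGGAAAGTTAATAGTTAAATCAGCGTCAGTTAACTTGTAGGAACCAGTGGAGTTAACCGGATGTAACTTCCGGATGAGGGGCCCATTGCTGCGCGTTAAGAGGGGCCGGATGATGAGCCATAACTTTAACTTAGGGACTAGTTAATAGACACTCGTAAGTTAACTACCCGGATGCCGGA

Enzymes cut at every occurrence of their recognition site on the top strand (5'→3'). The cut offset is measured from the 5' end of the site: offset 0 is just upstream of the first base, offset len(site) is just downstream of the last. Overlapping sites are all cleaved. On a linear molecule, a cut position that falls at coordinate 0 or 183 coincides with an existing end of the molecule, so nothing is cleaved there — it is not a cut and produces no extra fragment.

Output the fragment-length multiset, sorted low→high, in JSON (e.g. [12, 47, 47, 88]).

[3,5,5,6,6,7,7,7,7,8,8,12,12,15,16,17,18,24]

Site scan:
  VbrIV (TAACTT, off=6): starts [34, 67, 124, 130] → cuts [40, 73, 130, 136]
  ZebX (AGTTAA, off=3): starts [9, 16, 31, 54, 143, 161] → cuts [12, 19, 34, 57, 146, 164]
  QalVI (CCGGATG, off=5): starts [60, 73, 109, 171] → cuts [65, 78, 114, 176]
  XjeII (AGGG, off=3): starts [80, 104, 136] → cuts [83, 107, 139]

Pooled cuts: [12, 19, 34, 40, 57, 65, 73, 78, 83, 107, 114, 130, 136, 139, 146, 164, 176]

Fragments:
  [0,12): 12 bp
  [12,19): 7 bp
  [19,34): 15 bp
  [34,40): 6 bp
  [40,57): 17 bp
  [57,65): 8 bp
  [65,73): 8 bp
  [73,78): 5 bp
  [78,83): 5 bp
  [83,107): 24 bp
  [107,114): 7 bp
  [114,130): 16 bp
  [130,136): 6 bp
  [136,139): 3 bp
  [139,146): 7 bp
  [146,164): 18 bp
  [164,176): 12 bp
  [176,183): 7 bp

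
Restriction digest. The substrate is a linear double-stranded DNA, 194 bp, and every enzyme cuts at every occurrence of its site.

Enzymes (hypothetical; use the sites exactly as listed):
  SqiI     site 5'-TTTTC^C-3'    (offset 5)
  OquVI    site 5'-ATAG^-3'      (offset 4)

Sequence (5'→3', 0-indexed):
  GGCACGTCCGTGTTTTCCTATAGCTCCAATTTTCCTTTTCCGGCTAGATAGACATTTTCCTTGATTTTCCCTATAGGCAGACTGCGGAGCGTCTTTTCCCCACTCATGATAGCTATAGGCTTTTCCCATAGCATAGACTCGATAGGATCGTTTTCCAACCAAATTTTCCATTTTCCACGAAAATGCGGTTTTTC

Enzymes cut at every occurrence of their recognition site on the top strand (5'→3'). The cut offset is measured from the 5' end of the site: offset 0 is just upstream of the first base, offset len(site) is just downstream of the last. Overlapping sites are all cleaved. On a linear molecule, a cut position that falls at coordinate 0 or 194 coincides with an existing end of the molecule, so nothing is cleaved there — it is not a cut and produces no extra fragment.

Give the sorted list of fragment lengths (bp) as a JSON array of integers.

Per-enzyme occurrences:
  SqiI TTTTCC/5: at [12, 29, 35, 54, 64, 93, 120, 150, 163, 170] ⇒ [17, 34, 40, 59, 69, 98, 125, 155, 168, 175]
  OquVI ATAG/4: at [19, 47, 72, 108, 114, 127, 132, 141] ⇒ [23, 51, 76, 112, 118, 131, 136, 145]

All cut coordinates (distinct, sorted): [17, 23, 34, 40, 51, 59, 69, 76, 98, 112, 118, 125, 131, 136, 145, 155, 168, 175]

Fragment lengths:
  [0,17): 17 bp
  [17,23): 6 bp
  [23,34): 11 bp
  [34,40): 6 bp
  [40,51): 11 bp
  [51,59): 8 bp
  [59,69): 10 bp
  [69,76): 7 bp
  [76,98): 22 bp
  [98,112): 14 bp
  [112,118): 6 bp
  [118,125): 7 bp
  [125,131): 6 bp
  [131,136): 5 bp
  [136,145): 9 bp
  [145,155): 10 bp
  [155,168): 13 bp
  [168,175): 7 bp
  [175,194): 19 bp

[5,6,6,6,6,7,7,7,8,9,10,10,11,11,13,14,17,19,22]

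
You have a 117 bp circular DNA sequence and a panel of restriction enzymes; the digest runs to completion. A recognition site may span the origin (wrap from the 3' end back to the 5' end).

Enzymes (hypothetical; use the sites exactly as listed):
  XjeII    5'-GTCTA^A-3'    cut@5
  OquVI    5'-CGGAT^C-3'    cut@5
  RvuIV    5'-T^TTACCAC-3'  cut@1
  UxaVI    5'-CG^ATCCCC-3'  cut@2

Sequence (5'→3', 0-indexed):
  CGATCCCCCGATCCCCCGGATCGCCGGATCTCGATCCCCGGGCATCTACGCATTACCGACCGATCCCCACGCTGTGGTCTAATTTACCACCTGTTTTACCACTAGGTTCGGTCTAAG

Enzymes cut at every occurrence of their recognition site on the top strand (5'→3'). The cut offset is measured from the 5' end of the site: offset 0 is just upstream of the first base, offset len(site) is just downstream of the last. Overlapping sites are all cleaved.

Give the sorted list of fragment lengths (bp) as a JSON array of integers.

Site scan:
  XjeII GTCTAA/5: at [76, 110] ⇒ [81, 115]
  OquVI CGGATC/5: at [16, 24] ⇒ [21, 29]
  RvuIV TTTACCAC/1: at [82, 94] ⇒ [83, 95]
  UxaVI CGATCCCC/2: at [0, 8, 31, 60] ⇒ [2, 10, 33, 62]

All cut coordinates (distinct, sorted): [2, 10, 21, 29, 33, 62, 81, 83, 95, 115]

Fragments:
  2→10: 8 bp
  10→21: 11 bp
  21→29: 8 bp
  29→33: 4 bp
  33→62: 29 bp
  62→81: 19 bp
  81→83: 2 bp
  83→95: 12 bp
  95→115: 20 bp
  115→2 (wrap): 117-115+2 = 4 bp

[2,4,4,8,8,11,12,19,20,29]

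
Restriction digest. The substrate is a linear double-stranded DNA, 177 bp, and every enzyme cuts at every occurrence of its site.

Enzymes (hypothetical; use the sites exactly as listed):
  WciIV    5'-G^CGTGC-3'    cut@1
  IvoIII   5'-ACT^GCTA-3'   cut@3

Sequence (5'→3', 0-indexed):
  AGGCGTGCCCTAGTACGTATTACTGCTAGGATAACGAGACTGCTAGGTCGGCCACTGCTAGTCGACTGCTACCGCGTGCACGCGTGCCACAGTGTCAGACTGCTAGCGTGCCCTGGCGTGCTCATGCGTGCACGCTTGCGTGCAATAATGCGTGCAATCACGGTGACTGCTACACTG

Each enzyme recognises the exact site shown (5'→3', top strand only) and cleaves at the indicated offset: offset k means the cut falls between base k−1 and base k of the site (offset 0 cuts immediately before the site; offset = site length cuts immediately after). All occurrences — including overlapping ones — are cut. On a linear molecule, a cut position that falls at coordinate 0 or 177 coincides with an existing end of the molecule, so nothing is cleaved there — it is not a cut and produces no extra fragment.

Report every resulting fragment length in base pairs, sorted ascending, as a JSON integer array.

[3,5,7,8,9,10,10,11,12,12,15,17,18,19,21]

Scan for sites:
  WciIV GCGTGC/1: at [2, 73, 81, 105, 115, 125, 137, 149] ⇒ [3, 74, 82, 106, 116, 126, 138, 150]
  IvoIII ACTGCTA/3: at [21, 38, 53, 64, 98, 165] ⇒ [24, 41, 56, 67, 101, 168]

Pooled cuts: [3, 24, 41, 56, 67, 74, 82, 101, 106, 116, 126, 138, 150, 168]

Fragments:
  [0,3): 3 bp
  [3,24): 21 bp
  [24,41): 17 bp
  [41,56): 15 bp
  [56,67): 11 bp
  [67,74): 7 bp
  [74,82): 8 bp
  [82,101): 19 bp
  [101,106): 5 bp
  [106,116): 10 bp
  [116,126): 10 bp
  [126,138): 12 bp
  [138,150): 12 bp
  [150,168): 18 bp
  [168,177): 9 bp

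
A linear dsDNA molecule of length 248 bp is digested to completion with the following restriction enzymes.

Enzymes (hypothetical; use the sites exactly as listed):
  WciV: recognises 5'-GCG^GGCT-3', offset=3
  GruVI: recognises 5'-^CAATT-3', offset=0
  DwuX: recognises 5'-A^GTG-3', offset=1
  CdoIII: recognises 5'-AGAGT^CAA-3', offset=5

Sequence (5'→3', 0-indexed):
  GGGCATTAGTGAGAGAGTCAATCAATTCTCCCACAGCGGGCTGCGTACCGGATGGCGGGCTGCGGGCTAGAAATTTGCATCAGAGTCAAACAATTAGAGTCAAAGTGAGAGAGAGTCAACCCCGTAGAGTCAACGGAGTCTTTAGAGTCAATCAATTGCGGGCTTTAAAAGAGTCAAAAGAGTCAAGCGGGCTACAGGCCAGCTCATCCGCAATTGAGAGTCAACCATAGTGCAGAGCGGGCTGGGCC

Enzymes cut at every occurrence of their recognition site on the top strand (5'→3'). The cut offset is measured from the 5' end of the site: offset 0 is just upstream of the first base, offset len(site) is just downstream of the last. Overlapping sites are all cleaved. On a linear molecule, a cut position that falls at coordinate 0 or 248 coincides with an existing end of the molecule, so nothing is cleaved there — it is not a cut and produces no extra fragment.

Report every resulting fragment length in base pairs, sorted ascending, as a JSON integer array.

Site scan:
  WciV GCGGGCT/3: at [35, 54, 61, 157, 186, 236] ⇒ [38, 57, 64, 160, 189, 239]
  GruVI CAATT/0: at [22, 90, 152, 210] ⇒ [22, 90, 152, 210]
  DwuX AGTG/1: at [7, 103, 228] ⇒ [8, 104, 229]
  CdoIII AGAGTCAA/5: at [13, 81, 95, 111, 125, 143, 169, 178, 216] ⇒ [18, 86, 100, 116, 130, 148, 174, 183, 221]

Pooled cuts: [8, 18, 22, 38, 57, 64, 86, 90, 100, 104, 116, 130, 148, 152, 160, 174, 183, 189, 210, 221, 229, 239]

Fragments:
  [0,8): 8 bp
  [8,18): 10 bp
  [18,22): 4 bp
  [22,38): 16 bp
  [38,57): 19 bp
  [57,64): 7 bp
  [64,86): 22 bp
  [86,90): 4 bp
  [90,100): 10 bp
  [100,104): 4 bp
  [104,116): 12 bp
  [116,130): 14 bp
  [130,148): 18 bp
  [148,152): 4 bp
  [152,160): 8 bp
  [160,174): 14 bp
  [174,183): 9 bp
  [183,189): 6 bp
  [189,210): 21 bp
  [210,221): 11 bp
  [221,229): 8 bp
  [229,239): 10 bp
  [239,248): 9 bp

[4,4,4,4,6,7,8,8,8,9,9,10,10,10,11,12,14,14,16,18,19,21,22]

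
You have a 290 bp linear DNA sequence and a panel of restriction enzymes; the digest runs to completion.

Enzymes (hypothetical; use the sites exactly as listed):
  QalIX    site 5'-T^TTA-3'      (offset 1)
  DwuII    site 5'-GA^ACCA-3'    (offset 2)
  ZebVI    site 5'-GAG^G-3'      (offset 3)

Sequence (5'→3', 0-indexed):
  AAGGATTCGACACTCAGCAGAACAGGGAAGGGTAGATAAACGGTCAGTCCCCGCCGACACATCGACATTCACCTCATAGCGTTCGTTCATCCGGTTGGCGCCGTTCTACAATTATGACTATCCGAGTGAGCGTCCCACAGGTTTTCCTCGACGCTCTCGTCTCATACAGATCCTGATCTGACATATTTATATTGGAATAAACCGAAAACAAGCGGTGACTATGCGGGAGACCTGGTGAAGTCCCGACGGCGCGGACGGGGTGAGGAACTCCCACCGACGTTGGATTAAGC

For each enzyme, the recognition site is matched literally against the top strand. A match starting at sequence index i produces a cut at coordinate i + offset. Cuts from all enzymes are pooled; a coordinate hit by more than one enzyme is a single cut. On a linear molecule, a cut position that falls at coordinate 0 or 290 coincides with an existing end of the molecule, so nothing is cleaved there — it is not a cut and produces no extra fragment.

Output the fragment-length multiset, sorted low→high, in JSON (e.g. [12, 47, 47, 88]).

Per-enzyme occurrences:
  QalIX TTTA/1: at [185] ⇒ [186]
  DwuII (GAACCA, off=2): no sites
  ZebVI GAGG/3: at [261] ⇒ [264]

Pooled cuts: [186, 264]

Fragment lengths:
  [0,186): 186 bp
  [186,264): 78 bp
  [264,290): 26 bp

[26,78,186]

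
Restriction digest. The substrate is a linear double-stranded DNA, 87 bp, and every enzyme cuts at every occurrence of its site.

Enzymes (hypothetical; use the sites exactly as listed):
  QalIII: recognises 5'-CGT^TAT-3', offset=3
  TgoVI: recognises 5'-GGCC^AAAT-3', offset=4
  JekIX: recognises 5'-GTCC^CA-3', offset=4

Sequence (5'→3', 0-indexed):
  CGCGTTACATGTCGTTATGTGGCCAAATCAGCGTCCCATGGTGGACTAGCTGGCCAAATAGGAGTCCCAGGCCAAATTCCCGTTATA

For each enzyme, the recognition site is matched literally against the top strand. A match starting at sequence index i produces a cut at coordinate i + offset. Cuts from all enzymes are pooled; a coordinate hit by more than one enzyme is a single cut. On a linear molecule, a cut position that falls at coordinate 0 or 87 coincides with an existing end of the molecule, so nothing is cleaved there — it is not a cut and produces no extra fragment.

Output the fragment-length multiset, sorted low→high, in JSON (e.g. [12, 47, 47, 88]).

Per-enzyme occurrences:
  QalIII (CGTTAT, off=3): starts [12, 80] → cuts [15, 83]
  TgoVI (GGCCAAAT, off=4): starts [20, 51, 69] → cuts [24, 55, 73]
  JekIX (GTCCCA, off=4): starts [32, 63] → cuts [36, 67]

Pooled cuts: [15, 24, 36, 55, 67, 73, 83]

Fragment lengths:
  [0,15): 15 bp
  [15,24): 9 bp
  [24,36): 12 bp
  [36,55): 19 bp
  [55,67): 12 bp
  [67,73): 6 bp
  [73,83): 10 bp
  [83,87): 4 bp

[4,6,9,10,12,12,15,19]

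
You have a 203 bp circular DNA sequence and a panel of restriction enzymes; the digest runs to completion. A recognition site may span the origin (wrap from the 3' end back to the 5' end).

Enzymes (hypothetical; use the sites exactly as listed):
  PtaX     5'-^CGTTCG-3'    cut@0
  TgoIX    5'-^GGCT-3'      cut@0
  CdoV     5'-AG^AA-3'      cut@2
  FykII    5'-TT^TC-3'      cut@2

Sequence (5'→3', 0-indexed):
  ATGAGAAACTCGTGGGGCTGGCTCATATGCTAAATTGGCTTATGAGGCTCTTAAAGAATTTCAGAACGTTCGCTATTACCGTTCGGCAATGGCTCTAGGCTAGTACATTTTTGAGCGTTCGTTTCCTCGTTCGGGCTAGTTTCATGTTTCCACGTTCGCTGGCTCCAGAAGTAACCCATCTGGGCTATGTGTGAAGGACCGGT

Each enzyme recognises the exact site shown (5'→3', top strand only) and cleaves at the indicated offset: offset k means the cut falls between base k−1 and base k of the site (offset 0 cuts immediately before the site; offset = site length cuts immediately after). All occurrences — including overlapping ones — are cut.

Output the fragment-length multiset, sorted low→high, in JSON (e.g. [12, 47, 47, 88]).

Per-enzyme occurrences:
  PtaX (CGTTCG, off=0): starts [66, 79, 115, 127, 152] → cuts [66, 79, 115, 127, 152]
  TgoIX (GGCT, off=0): starts [15, 19, 36, 45, 90, 97, 133, 160, 182] → cuts [15, 19, 36, 45, 90, 97, 133, 160, 182]
  CdoV (AGAA, off=2): starts [3, 54, 62, 166] → cuts [5, 56, 64, 168]
  FykII (TTTC, off=2): starts [58, 121, 139, 146] → cuts [60, 123, 141, 148]

Pooled cuts: [5, 15, 19, 36, 45, 56, 60, 64, 66, 79, 90, 97, 115, 123, 127, 133, 141, 148, 152, 160, 168, 182]

Fragments:
  5→15: 10 bp
  15→19: 4 bp
  19→36: 17 bp
  36→45: 9 bp
  45→56: 11 bp
  56→60: 4 bp
  60→64: 4 bp
  64→66: 2 bp
  66→79: 13 bp
  79→90: 11 bp
  90→97: 7 bp
  97→115: 18 bp
  115→123: 8 bp
  123→127: 4 bp
  127→133: 6 bp
  133→141: 8 bp
  141→148: 7 bp
  148→152: 4 bp
  152→160: 8 bp
  160→168: 8 bp
  168→182: 14 bp
  182→5 (wrap): 203-182+5 = 26 bp

[2,4,4,4,4,4,6,7,7,8,8,8,8,9,10,11,11,13,14,17,18,26]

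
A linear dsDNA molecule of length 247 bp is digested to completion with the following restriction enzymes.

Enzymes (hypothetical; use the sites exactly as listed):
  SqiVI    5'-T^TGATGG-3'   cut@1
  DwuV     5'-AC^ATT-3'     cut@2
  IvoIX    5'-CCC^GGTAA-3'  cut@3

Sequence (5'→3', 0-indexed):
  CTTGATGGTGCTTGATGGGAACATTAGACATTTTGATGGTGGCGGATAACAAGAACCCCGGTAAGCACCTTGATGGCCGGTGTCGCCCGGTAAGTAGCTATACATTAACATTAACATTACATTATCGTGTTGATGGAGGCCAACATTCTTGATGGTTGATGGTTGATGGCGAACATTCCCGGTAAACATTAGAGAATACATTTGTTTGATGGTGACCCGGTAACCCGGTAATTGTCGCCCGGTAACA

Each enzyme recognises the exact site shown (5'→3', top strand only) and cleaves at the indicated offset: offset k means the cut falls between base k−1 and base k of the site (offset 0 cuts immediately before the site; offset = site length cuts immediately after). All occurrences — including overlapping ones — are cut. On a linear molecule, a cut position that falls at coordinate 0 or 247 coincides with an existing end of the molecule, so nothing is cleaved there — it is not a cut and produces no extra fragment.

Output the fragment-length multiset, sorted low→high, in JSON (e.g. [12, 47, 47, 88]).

Scan for sites:
  SqiVI (TTGATGG, off=1): starts [1, 11, 32, 69, 129, 148, 155, 162, 205] → cuts [2, 12, 33, 70, 130, 149, 156, 163, 206]
  DwuV (ACATT, off=2): starts [20, 27, 101, 107, 113, 118, 142, 172, 185, 197] → cuts [22, 29, 103, 109, 115, 120, 144, 174, 187, 199]
  IvoIX (CCCGGTAA, off=3): starts [56, 85, 177, 215, 223, 237] → cuts [59, 88, 180, 218, 226, 240]

All cut coordinates (distinct, sorted): [2, 12, 22, 29, 33, 59, 70, 88, 103, 109, 115, 120, 130, 144, 149, 156, 163, 174, 180, 187, 199, 206, 218, 226, 240]

Fragment lengths:
  [0,2): 2 bp
  [2,12): 10 bp
  [12,22): 10 bp
  [22,29): 7 bp
  [29,33): 4 bp
  [33,59): 26 bp
  [59,70): 11 bp
  [70,88): 18 bp
  [88,103): 15 bp
  [103,109): 6 bp
  [109,115): 6 bp
  [115,120): 5 bp
  [120,130): 10 bp
  [130,144): 14 bp
  [144,149): 5 bp
  [149,156): 7 bp
  [156,163): 7 bp
  [163,174): 11 bp
  [174,180): 6 bp
  [180,187): 7 bp
  [187,199): 12 bp
  [199,206): 7 bp
  [206,218): 12 bp
  [218,226): 8 bp
  [226,240): 14 bp
  [240,247): 7 bp

[2,4,5,5,6,6,6,7,7,7,7,7,7,8,10,10,10,11,11,12,12,14,14,15,18,26]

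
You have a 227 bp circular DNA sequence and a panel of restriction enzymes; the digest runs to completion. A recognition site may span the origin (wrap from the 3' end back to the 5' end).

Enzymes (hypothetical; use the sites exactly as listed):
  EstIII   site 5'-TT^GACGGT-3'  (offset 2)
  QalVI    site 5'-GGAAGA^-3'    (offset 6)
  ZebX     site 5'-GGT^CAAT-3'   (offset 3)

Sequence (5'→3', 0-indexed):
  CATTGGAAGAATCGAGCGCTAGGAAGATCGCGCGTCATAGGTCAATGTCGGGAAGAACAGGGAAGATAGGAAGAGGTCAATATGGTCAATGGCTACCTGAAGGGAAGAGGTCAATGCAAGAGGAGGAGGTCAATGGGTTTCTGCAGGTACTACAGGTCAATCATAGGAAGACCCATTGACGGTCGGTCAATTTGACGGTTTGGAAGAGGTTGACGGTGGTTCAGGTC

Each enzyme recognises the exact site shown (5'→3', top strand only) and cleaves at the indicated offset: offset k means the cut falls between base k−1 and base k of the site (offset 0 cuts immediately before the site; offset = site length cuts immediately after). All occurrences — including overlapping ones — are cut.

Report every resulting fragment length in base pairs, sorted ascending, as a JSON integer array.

Per-enzyme occurrences:
  EstIII TTGACGGT/2: at [175, 191, 209] ⇒ [177, 193, 211]
  QalVI GGAAGA/6: at [4, 21, 50, 60, 68, 102, 165, 201] ⇒ [10, 27, 56, 66, 74, 108, 171, 207]
  ZebX GGTCAAT/3: at [39, 74, 83, 108, 127, 154, 184] ⇒ [42, 77, 86, 111, 130, 157, 187]

All cut coordinates (distinct, sorted): [10, 27, 42, 56, 66, 74, 77, 86, 108, 111, 130, 157, 171, 177, 187, 193, 207, 211]

Fragments:
  10→27: 17 bp
  27→42: 15 bp
  42→56: 14 bp
  56→66: 10 bp
  66→74: 8 bp
  74→77: 3 bp
  77→86: 9 bp
  86→108: 22 bp
  108→111: 3 bp
  111→130: 19 bp
  130→157: 27 bp
  157→171: 14 bp
  171→177: 6 bp
  177→187: 10 bp
  187→193: 6 bp
  193→207: 14 bp
  207→211: 4 bp
  211→10 (wrap): 227-211+10 = 26 bp

[3,3,4,6,6,8,9,10,10,14,14,14,15,17,19,22,26,27]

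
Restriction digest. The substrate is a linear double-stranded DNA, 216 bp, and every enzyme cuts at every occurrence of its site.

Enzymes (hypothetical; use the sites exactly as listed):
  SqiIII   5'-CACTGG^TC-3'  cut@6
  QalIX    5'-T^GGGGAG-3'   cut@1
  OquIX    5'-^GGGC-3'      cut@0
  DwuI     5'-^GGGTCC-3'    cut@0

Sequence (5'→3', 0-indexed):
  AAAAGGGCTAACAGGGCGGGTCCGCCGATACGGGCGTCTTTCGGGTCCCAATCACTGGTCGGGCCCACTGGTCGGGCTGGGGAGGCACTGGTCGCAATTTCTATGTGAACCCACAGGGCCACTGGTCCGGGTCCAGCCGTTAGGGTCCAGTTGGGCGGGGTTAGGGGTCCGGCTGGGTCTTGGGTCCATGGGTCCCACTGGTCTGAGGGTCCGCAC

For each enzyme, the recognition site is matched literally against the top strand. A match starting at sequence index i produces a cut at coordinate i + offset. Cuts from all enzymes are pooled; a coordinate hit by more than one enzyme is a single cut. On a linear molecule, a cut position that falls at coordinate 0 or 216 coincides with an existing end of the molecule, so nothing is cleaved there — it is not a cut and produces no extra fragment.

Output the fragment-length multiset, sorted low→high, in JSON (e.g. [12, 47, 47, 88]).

[2,2,3,4,4,5,5,8,9,10,10,10,11,11,12,12,13,14,14,16,17,24]

Scan for sites:
  SqiIII (CACTGGTC, off=6): starts [52, 65, 85, 119, 195] → cuts [58, 71, 91, 125, 201]
  QalIX (TGGGGAG, off=1): starts [77] → cuts [78]
  OquIX (GGGC, off=0): starts [4, 13, 31, 60, 73, 115, 152] → cuts [4, 13, 31, 60, 73, 115, 152]
  DwuI (GGGTCC, off=0): starts [17, 42, 128, 142, 164, 181, 189, 206] → cuts [17, 42, 128, 142, 164, 181, 189, 206]

Pooled cuts: [4, 13, 17, 31, 42, 58, 60, 71, 73, 78, 91, 115, 125, 128, 142, 152, 164, 181, 189, 201, 206]

Fragments:
  [0,4): 4 bp
  [4,13): 9 bp
  [13,17): 4 bp
  [17,31): 14 bp
  [31,42): 11 bp
  [42,58): 16 bp
  [58,60): 2 bp
  [60,71): 11 bp
  [71,73): 2 bp
  [73,78): 5 bp
  [78,91): 13 bp
  [91,115): 24 bp
  [115,125): 10 bp
  [125,128): 3 bp
  [128,142): 14 bp
  [142,152): 10 bp
  [152,164): 12 bp
  [164,181): 17 bp
  [181,189): 8 bp
  [189,201): 12 bp
  [201,206): 5 bp
  [206,216): 10 bp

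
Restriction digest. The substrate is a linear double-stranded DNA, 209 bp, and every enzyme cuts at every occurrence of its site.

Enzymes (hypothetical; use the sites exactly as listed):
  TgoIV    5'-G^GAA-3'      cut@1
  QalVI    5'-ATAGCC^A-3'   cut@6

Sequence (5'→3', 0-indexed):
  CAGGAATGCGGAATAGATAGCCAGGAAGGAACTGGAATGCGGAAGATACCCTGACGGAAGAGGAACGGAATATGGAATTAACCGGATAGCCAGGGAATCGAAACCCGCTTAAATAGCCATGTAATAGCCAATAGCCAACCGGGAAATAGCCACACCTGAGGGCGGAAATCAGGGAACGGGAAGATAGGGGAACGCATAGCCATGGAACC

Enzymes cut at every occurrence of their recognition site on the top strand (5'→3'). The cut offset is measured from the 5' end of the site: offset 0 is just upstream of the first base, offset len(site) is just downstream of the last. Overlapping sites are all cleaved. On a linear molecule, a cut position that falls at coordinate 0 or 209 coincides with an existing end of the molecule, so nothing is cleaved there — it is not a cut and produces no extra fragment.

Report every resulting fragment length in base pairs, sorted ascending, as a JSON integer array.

Site scan:
  TgoIV (GGAA, off=1): starts [2, 9, 23, 27, 33, 40, 55, 61, 66, 73, 93, 141, 163, 172, 178, 188, 203] → cuts [3, 10, 24, 28, 34, 41, 56, 62, 67, 74, 94, 142, 164, 173, 179, 189, 204]
  QalVI (ATAGCCA, off=6): starts [16, 85, 112, 123, 130, 145, 195] → cuts [22, 91, 118, 129, 136, 151, 201]

Pooled cuts: [3, 10, 22, 24, 28, 34, 41, 56, 62, 67, 74, 91, 94, 118, 129, 136, 142, 151, 164, 173, 179, 189, 201, 204]

Fragments:
  [0,3): 3 bp
  [3,10): 7 bp
  [10,22): 12 bp
  [22,24): 2 bp
  [24,28): 4 bp
  [28,34): 6 bp
  [34,41): 7 bp
  [41,56): 15 bp
  [56,62): 6 bp
  [62,67): 5 bp
  [67,74): 7 bp
  [74,91): 17 bp
  [91,94): 3 bp
  [94,118): 24 bp
  [118,129): 11 bp
  [129,136): 7 bp
  [136,142): 6 bp
  [142,151): 9 bp
  [151,164): 13 bp
  [164,173): 9 bp
  [173,179): 6 bp
  [179,189): 10 bp
  [189,201): 12 bp
  [201,204): 3 bp
  [204,209): 5 bp

[2,3,3,3,4,5,5,6,6,6,6,7,7,7,7,9,9,10,11,12,12,13,15,17,24]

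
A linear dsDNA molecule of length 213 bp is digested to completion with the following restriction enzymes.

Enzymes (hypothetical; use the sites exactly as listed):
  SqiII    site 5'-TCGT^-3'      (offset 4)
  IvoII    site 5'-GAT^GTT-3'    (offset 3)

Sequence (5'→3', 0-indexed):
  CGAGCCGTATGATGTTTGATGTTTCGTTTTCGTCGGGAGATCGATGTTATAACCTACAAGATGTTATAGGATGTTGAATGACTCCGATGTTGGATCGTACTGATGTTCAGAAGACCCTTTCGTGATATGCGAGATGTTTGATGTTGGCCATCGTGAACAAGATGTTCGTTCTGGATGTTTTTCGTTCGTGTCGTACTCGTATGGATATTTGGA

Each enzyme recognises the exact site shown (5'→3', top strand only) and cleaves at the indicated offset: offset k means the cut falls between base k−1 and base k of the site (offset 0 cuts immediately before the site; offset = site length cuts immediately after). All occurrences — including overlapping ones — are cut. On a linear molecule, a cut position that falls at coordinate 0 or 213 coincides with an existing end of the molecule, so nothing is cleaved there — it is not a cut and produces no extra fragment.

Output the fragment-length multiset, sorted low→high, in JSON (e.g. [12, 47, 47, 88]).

Scan for sites:
  SqiII TCGT/4: at [23, 29, 94, 119, 150, 165, 181, 185, 190, 196] ⇒ [27, 33, 98, 123, 154, 169, 185, 189, 194, 200]
  IvoII GATGTT/3: at [10, 17, 42, 59, 69, 85, 101, 132, 139, 160, 173] ⇒ [13, 20, 45, 62, 72, 88, 104, 135, 142, 163, 176]

All cut coordinates (distinct, sorted): [13, 20, 27, 33, 45, 62, 72, 88, 98, 104, 123, 135, 142, 154, 163, 169, 176, 185, 189, 194, 200]

Fragment lengths:
  [0,13): 13 bp
  [13,20): 7 bp
  [20,27): 7 bp
  [27,33): 6 bp
  [33,45): 12 bp
  [45,62): 17 bp
  [62,72): 10 bp
  [72,88): 16 bp
  [88,98): 10 bp
  [98,104): 6 bp
  [104,123): 19 bp
  [123,135): 12 bp
  [135,142): 7 bp
  [142,154): 12 bp
  [154,163): 9 bp
  [163,169): 6 bp
  [169,176): 7 bp
  [176,185): 9 bp
  [185,189): 4 bp
  [189,194): 5 bp
  [194,200): 6 bp
  [200,213): 13 bp

[4,5,6,6,6,6,7,7,7,7,9,9,10,10,12,12,12,13,13,16,17,19]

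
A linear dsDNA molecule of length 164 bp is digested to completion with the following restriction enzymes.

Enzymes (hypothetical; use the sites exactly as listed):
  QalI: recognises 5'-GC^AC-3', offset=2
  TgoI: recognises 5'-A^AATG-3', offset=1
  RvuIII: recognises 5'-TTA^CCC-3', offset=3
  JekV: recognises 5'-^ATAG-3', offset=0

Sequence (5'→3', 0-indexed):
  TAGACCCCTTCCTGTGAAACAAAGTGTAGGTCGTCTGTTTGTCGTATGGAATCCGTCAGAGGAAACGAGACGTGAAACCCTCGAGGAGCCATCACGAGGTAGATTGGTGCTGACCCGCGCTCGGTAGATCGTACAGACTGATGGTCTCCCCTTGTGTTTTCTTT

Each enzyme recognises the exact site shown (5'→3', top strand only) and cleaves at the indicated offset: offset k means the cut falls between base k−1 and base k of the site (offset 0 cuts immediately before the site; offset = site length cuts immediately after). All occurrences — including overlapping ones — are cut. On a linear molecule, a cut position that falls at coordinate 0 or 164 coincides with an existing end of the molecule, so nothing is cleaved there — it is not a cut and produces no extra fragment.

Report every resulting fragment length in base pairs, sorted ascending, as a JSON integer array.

Site scan:
  QalI (GCAC, off=2): no sites
  TgoI (AAATG, off=1): no sites
  RvuIII (TTACCC, off=3): no sites
  JekV (ATAG, off=0): no sites

All cut coordinates (distinct, sorted): ∅

Fragments:
  no cuts → one linear fragment of 164 bp

[164]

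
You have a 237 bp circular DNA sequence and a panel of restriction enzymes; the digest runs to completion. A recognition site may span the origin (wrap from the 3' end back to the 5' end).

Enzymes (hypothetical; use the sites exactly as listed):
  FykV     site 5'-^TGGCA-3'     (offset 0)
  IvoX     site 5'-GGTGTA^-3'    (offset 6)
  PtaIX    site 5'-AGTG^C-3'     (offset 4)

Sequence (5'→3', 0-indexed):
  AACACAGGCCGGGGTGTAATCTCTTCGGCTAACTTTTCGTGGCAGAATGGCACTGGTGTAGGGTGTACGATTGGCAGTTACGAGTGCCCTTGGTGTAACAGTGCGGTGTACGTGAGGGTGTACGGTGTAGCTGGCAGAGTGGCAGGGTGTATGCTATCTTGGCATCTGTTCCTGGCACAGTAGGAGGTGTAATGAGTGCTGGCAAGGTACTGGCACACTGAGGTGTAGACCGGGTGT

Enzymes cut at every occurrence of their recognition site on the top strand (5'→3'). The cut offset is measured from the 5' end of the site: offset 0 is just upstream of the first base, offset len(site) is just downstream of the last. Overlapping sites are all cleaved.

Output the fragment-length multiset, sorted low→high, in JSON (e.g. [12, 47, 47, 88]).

Site scan:
  FykV (TGGCA, off=0): starts [39, 47, 71, 131, 139, 159, 172, 199, 210] → cuts [39, 47, 71, 131, 139, 159, 172, 199, 210]
  IvoX (GGTGTA, off=6): starts [12, 54, 61, 91, 104, 116, 123, 145, 185, 221, 232] → cuts [1, 18, 60, 67, 97, 110, 122, 129, 151, 191, 227]
  PtaIX (AGTGC, off=4): starts [82, 99, 194] → cuts [86, 103, 198]

Pooled cuts: [1, 18, 39, 47, 60, 67, 71, 86, 97, 103, 110, 122, 129, 131, 139, 151, 159, 172, 191, 198, 199, 210, 227]

Fragments:
  1→18: 17 bp
  18→39: 21 bp
  39→47: 8 bp
  47→60: 13 bp
  60→67: 7 bp
  67→71: 4 bp
  71→86: 15 bp
  86→97: 11 bp
  97→103: 6 bp
  103→110: 7 bp
  110→122: 12 bp
  122→129: 7 bp
  129→131: 2 bp
  131→139: 8 bp
  139→151: 12 bp
  151→159: 8 bp
  159→172: 13 bp
  172→191: 19 bp
  191→198: 7 bp
  198→199: 1 bp
  199→210: 11 bp
  210→227: 17 bp
  227→1 (wrap): 237-227+1 = 11 bp

[1,2,4,6,7,7,7,7,8,8,8,11,11,11,12,12,13,13,15,17,17,19,21]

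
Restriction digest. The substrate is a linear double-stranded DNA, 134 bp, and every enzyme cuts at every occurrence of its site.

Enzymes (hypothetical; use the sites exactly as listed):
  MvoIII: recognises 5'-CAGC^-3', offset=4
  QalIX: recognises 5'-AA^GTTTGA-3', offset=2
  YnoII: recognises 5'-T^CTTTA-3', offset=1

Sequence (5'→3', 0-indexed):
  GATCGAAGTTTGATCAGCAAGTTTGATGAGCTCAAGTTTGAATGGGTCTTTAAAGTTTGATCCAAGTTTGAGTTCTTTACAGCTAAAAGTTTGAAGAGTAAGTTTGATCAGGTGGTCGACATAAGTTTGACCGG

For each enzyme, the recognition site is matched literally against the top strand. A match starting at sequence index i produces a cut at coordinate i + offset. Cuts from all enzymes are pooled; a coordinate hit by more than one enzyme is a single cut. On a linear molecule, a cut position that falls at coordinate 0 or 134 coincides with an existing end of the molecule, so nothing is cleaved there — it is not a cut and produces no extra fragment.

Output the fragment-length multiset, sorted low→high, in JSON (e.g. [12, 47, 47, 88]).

[2,5,7,7,9,9,10,11,11,12,13,15,23]

Per-enzyme occurrences:
  MvoIII CAGC/4: at [14, 79] ⇒ [18, 83]
  QalIX AAGTTTGA/2: at [5, 18, 33, 52, 63, 86, 99, 122] ⇒ [7, 20, 35, 54, 65, 88, 101, 124]
  YnoII TCTTTA/1: at [46, 73] ⇒ [47, 74]

All cut coordinates (distinct, sorted): [7, 18, 20, 35, 47, 54, 65, 74, 83, 88, 101, 124]

Fragments:
  [0,7): 7 bp
  [7,18): 11 bp
  [18,20): 2 bp
  [20,35): 15 bp
  [35,47): 12 bp
  [47,54): 7 bp
  [54,65): 11 bp
  [65,74): 9 bp
  [74,83): 9 bp
  [83,88): 5 bp
  [88,101): 13 bp
  [101,124): 23 bp
  [124,134): 10 bp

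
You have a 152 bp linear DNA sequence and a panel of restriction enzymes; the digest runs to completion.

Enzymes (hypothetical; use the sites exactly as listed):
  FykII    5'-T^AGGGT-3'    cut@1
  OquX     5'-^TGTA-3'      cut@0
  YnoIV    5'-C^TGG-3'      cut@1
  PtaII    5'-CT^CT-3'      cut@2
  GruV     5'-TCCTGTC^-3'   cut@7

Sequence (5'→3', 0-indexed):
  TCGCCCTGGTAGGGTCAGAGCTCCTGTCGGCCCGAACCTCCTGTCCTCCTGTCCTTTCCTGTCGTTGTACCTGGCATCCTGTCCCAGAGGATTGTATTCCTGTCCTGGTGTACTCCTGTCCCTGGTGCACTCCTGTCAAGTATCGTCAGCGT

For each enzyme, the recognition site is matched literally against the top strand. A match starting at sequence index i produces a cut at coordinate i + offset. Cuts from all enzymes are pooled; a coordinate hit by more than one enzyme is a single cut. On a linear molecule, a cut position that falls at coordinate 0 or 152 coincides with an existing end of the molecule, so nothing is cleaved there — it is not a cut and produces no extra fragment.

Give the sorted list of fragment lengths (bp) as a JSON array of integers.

[1,2,2,3,4,6,6,8,9,10,12,12,12,15,15,17,18]

Site scan:
  FykII (TAGGGT, off=1): starts [9] → cuts [10]
  OquX (TGTA, off=0): starts [65, 92, 108] → cuts [65, 92, 108]
  YnoIV (CTGG, off=1): starts [5, 70, 104, 121] → cuts [6, 71, 105, 122]
  PtaII (CTCT, off=2): no sites
  GruV (TCCTGTC, off=7): starts [21, 38, 46, 56, 76, 97, 113, 130] → cuts [28, 45, 53, 63, 83, 104, 120, 137]

Pooled cuts: [6, 10, 28, 45, 53, 63, 65, 71, 83, 92, 104, 105, 108, 120, 122, 137]

Fragment lengths:
  [0,6): 6 bp
  [6,10): 4 bp
  [10,28): 18 bp
  [28,45): 17 bp
  [45,53): 8 bp
  [53,63): 10 bp
  [63,65): 2 bp
  [65,71): 6 bp
  [71,83): 12 bp
  [83,92): 9 bp
  [92,104): 12 bp
  [104,105): 1 bp
  [105,108): 3 bp
  [108,120): 12 bp
  [120,122): 2 bp
  [122,137): 15 bp
  [137,152): 15 bp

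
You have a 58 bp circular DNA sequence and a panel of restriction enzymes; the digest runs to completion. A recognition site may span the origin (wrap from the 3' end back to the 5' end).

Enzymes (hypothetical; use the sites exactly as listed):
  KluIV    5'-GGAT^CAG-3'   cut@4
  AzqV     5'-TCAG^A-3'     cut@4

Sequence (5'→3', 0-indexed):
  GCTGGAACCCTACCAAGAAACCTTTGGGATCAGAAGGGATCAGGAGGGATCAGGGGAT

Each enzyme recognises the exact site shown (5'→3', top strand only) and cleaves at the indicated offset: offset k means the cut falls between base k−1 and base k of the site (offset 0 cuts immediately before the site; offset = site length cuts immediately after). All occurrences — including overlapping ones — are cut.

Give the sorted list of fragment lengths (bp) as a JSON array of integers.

[3,7,10,38]

Scan for sites:
  KluIV GGATCAG/4: at [26, 36, 46] ⇒ [30, 40, 50]
  AzqV TCAGA/4: at [29] ⇒ [33]

Pooled cuts: [30, 33, 40, 50]

Fragment lengths:
  30→33: 3 bp
  33→40: 7 bp
  40→50: 10 bp
  50→30 (wrap): 58-50+30 = 38 bp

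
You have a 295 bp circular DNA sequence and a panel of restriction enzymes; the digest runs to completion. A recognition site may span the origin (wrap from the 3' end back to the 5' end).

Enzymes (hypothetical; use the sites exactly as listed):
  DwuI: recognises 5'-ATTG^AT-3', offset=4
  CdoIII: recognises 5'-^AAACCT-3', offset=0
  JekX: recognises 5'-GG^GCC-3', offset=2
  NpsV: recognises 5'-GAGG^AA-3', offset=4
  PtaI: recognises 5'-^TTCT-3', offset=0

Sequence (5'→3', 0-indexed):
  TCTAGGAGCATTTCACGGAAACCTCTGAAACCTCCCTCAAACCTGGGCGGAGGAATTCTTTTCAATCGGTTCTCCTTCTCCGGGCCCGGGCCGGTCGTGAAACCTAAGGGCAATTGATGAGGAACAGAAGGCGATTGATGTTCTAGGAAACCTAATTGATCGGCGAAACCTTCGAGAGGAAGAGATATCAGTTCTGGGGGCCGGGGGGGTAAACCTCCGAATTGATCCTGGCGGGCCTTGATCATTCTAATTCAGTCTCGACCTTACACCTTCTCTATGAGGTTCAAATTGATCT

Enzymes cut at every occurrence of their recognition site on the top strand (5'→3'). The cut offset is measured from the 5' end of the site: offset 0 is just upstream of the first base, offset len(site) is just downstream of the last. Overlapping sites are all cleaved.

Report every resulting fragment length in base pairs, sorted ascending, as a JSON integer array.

[2,3,3,6,6,6,7,7,8,8,9,10,10,10,11,11,11,12,14,14,14,15,15,17,19,21,26]

Site scan:
  DwuI ATTGAT/4: at [112, 133, 154, 220, 287] ⇒ [116, 137, 158, 224, 291]
  CdoIII AAACCT/0: at [18, 27, 38, 99, 147, 165, 210] ⇒ [18, 27, 38, 99, 147, 165, 210]
  JekX GGGCC/2: at [81, 87, 197, 232] ⇒ [83, 89, 199, 234]
  NpsV GAGGAA/4: at [49, 118, 175] ⇒ [53, 122, 179]
  PtaI TTCT/0: at [55, 69, 75, 140, 191, 244, 270, 294] ⇒ [55, 69, 75, 140, 191, 244, 270, 294]

Pooled cuts: [18, 27, 38, 53, 55, 69, 75, 83, 89, 99, 116, 122, 137, 140, 147, 158, 165, 179, 191, 199, 210, 224, 234, 244, 270, 291, 294]

Fragment lengths:
  18→27: 9 bp
  27→38: 11 bp
  38→53: 15 bp
  53→55: 2 bp
  55→69: 14 bp
  69→75: 6 bp
  75→83: 8 bp
  83→89: 6 bp
  89→99: 10 bp
  99→116: 17 bp
  116→122: 6 bp
  122→137: 15 bp
  137→140: 3 bp
  140→147: 7 bp
  147→158: 11 bp
  158→165: 7 bp
  165→179: 14 bp
  179→191: 12 bp
  191→199: 8 bp
  199→210: 11 bp
  210→224: 14 bp
  224→234: 10 bp
  234→244: 10 bp
  244→270: 26 bp
  270→291: 21 bp
  291→294: 3 bp
  294→18 (wrap): 295-294+18 = 19 bp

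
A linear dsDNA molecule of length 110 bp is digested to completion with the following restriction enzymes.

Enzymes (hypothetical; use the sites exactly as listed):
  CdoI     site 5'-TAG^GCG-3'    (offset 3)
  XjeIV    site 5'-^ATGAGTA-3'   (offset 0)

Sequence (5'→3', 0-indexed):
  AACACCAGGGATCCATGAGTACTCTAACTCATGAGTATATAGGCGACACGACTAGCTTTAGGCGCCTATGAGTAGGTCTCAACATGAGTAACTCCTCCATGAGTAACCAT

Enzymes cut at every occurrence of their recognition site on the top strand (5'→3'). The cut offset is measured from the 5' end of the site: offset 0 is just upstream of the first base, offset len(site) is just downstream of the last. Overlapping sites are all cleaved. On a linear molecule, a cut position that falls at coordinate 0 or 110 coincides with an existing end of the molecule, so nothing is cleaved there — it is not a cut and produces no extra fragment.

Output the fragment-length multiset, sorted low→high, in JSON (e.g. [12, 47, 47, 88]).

[6,12,12,14,15,16,16,19]

Site scan:
  CdoI TAGGCG/3: at [39, 58] ⇒ [42, 61]
  XjeIV ATGAGTA/0: at [14, 30, 67, 83, 98] ⇒ [14, 30, 67, 83, 98]

Pooled cuts: [14, 30, 42, 61, 67, 83, 98]

Fragments:
  [0,14): 14 bp
  [14,30): 16 bp
  [30,42): 12 bp
  [42,61): 19 bp
  [61,67): 6 bp
  [67,83): 16 bp
  [83,98): 15 bp
  [98,110): 12 bp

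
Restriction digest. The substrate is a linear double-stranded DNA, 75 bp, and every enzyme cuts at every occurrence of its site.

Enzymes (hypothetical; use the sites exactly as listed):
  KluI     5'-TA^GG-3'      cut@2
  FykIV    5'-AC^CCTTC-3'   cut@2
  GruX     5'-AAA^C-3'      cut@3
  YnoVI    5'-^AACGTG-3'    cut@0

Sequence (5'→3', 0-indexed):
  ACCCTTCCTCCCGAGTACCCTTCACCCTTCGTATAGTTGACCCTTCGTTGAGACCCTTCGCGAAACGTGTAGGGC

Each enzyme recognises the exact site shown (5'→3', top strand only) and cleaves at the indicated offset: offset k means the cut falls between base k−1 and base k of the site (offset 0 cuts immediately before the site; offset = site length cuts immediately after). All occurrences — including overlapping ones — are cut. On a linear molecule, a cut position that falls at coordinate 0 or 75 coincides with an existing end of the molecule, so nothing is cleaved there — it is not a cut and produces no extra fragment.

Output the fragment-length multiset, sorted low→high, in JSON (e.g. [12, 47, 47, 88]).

[2,2,4,6,7,9,13,16,16]

Per-enzyme occurrences:
  KluI TAGG/2: at [69] ⇒ [71]
  FykIV ACCCTTC/2: at [0, 16, 23, 39, 52] ⇒ [2, 18, 25, 41, 54]
  GruX AAAC/3: at [62] ⇒ [65]
  YnoVI AACGTG/0: at [63] ⇒ [63]

All cut coordinates (distinct, sorted): [2, 18, 25, 41, 54, 63, 65, 71]

Fragments:
  [0,2): 2 bp
  [2,18): 16 bp
  [18,25): 7 bp
  [25,41): 16 bp
  [41,54): 13 bp
  [54,63): 9 bp
  [63,65): 2 bp
  [65,71): 6 bp
  [71,75): 4 bp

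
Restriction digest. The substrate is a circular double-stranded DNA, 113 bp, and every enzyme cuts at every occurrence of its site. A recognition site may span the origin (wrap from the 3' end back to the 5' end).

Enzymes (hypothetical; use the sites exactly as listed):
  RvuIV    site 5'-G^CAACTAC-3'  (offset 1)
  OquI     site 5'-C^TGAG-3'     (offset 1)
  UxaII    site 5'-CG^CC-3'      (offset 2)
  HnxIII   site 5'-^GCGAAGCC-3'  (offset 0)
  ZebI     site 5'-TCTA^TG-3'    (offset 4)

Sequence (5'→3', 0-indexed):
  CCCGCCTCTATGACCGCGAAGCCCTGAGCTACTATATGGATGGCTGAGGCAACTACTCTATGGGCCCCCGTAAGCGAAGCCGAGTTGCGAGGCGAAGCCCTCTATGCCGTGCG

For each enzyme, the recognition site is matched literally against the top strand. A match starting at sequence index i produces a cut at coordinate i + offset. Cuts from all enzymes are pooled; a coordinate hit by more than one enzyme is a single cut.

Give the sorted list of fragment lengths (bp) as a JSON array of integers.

Site scan:
  RvuIV GCAACTAC/1: at [48] ⇒ [49]
  OquI CTGAG/1: at [23, 43] ⇒ [24, 44]
  UxaII CGCC/2: at [2, 111] ⇒ [0, 4]
  HnxIII GCGAAGCC/0: at [15, 73, 91] ⇒ [15, 73, 91]
  ZebI TCTATG/4: at [6, 56, 100] ⇒ [10, 60, 104]

Pooled cuts: [0, 4, 10, 15, 24, 44, 49, 60, 73, 91, 104]

Fragment lengths:
  0→4: 4 bp
  4→10: 6 bp
  10→15: 5 bp
  15→24: 9 bp
  24→44: 20 bp
  44→49: 5 bp
  49→60: 11 bp
  60→73: 13 bp
  73→91: 18 bp
  91→104: 13 bp
  104→0 (wrap): 113-104+0 = 9 bp

[4,5,5,6,9,9,11,13,13,18,20]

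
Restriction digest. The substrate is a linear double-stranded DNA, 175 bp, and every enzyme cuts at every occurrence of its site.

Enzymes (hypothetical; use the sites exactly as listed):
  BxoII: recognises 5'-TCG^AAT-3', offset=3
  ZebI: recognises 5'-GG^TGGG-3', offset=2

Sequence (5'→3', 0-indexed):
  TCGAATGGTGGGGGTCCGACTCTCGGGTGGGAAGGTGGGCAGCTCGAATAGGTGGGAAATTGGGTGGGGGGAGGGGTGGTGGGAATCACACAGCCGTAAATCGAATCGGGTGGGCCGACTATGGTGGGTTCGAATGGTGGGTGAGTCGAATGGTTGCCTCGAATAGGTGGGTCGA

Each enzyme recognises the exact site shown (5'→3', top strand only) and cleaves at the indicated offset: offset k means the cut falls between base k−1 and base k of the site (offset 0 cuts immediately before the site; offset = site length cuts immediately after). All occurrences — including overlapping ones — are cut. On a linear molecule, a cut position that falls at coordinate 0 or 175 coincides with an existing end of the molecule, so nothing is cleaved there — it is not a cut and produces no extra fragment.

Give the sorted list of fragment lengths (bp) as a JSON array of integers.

Scan for sites:
  BxoII (TCGAAT, off=3): starts [0, 43, 100, 129, 145, 158] → cuts [3, 46, 103, 132, 148, 161]
  ZebI (GGTGGG, off=2): starts [6, 25, 33, 50, 62, 77, 108, 122, 135, 165] → cuts [8, 27, 35, 52, 64, 79, 110, 124, 137, 167]

All cut coordinates (distinct, sorted): [3, 8, 27, 35, 46, 52, 64, 79, 103, 110, 124, 132, 137, 148, 161, 167]

Fragment lengths:
  [0,3): 3 bp
  [3,8): 5 bp
  [8,27): 19 bp
  [27,35): 8 bp
  [35,46): 11 bp
  [46,52): 6 bp
  [52,64): 12 bp
  [64,79): 15 bp
  [79,103): 24 bp
  [103,110): 7 bp
  [110,124): 14 bp
  [124,132): 8 bp
  [132,137): 5 bp
  [137,148): 11 bp
  [148,161): 13 bp
  [161,167): 6 bp
  [167,175): 8 bp

[3,5,5,6,6,7,8,8,8,11,11,12,13,14,15,19,24]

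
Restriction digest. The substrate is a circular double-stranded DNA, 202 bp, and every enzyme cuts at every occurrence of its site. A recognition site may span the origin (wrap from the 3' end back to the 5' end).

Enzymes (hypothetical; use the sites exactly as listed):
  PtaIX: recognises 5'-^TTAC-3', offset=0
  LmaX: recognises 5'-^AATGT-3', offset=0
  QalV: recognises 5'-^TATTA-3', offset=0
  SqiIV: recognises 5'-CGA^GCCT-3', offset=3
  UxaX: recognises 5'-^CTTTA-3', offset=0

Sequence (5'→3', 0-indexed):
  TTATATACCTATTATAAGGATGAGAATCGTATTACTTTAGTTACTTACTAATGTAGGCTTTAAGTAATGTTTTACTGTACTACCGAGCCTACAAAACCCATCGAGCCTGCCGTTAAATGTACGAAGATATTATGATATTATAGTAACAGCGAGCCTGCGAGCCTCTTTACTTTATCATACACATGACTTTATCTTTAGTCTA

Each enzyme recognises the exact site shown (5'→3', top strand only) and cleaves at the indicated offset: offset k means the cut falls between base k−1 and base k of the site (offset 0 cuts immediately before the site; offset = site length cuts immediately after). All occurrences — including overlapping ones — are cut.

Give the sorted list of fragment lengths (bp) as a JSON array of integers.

Site scan:
  PtaIX (TTAC, off=0): starts [31, 40, 44, 71, 166] → cuts [31, 40, 44, 71, 166]
  LmaX (AATGT, off=0): starts [49, 65, 115] → cuts [49, 65, 115]
  QalV (TATTA, off=0): starts [9, 29, 127, 135, 200] → cuts [9, 29, 127, 135, 200]
  SqiIV (CGAGCCT, off=3): starts [83, 101, 149, 157] → cuts [86, 104, 152, 160]
  UxaX (CTTTA, off=0): starts [34, 57, 164, 169, 186, 192] → cuts [34, 57, 164, 169, 186, 192]

All cut coordinates (distinct, sorted): [9, 29, 31, 34, 40, 44, 49, 57, 65, 71, 86, 104, 115, 127, 135, 152, 160, 164, 166, 169, 186, 192, 200]

Fragment lengths:
  9→29: 20 bp
  29→31: 2 bp
  31→34: 3 bp
  34→40: 6 bp
  40→44: 4 bp
  44→49: 5 bp
  49→57: 8 bp
  57→65: 8 bp
  65→71: 6 bp
  71→86: 15 bp
  86→104: 18 bp
  104→115: 11 bp
  115→127: 12 bp
  127→135: 8 bp
  135→152: 17 bp
  152→160: 8 bp
  160→164: 4 bp
  164→166: 2 bp
  166→169: 3 bp
  169→186: 17 bp
  186→192: 6 bp
  192→200: 8 bp
  200→9 (wrap): 202-200+9 = 11 bp

[2,2,3,3,4,4,5,6,6,6,8,8,8,8,8,11,11,12,15,17,17,18,20]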